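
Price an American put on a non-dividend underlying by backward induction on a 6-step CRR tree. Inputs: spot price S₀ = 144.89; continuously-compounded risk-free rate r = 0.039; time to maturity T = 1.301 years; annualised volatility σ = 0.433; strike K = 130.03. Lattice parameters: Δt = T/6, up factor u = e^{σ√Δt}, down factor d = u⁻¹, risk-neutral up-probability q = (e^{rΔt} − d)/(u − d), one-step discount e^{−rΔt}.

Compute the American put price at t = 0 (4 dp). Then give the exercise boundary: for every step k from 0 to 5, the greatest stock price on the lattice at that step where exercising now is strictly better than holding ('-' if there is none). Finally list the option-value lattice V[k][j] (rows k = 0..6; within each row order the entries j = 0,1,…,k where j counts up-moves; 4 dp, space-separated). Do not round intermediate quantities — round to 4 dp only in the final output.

Δt=0.21683, u=1.22339, d=0.81740, q=0.47068, disc=e^(-rΔt)=0.99158
k=6 terminal: V=max(K-S,0) → 86.8142 65.3493 33.2231 0.0000 0.0000 0.0000 0.0000
k=5: j=0 S=52.8699 intr=77.1601 cont=76.0651 V=77.1601[EX]; j=1 S=79.1299 intr=50.9001 cont=49.8051 V=50.9001[EX]; j=2 S=118.4329 intr=11.5971 cont=17.4375 V=17.4375[hold]; j=3 S=177.2574 intr=0.0000 cont=0.0000 V=0.0000[hold]; j=4 S=265.2994 intr=0.0000 cont=0.0000 V=0.0000[hold]; j=5 S=397.0710 intr=0.0000 cont=0.0000 V=0.0000[hold]  S*(5)=79.1299
k=4: j=0 S=64.6807 intr=65.3493 cont=64.2543 V=65.3493[EX]; j=1 S=96.8069 intr=33.2231 cont=34.8539 V=34.8539[hold]; j=2 S=144.8900 intr=0.0000 cont=9.1523 V=9.1523[hold]; j=3 S=216.8554 intr=0.0000 cont=0.0000 V=0.0000[hold]; j=4 S=324.5654 intr=0.0000 cont=0.0000 V=0.0000[hold]  S*(4)=64.6807
k=3: j=0 S=79.1299 intr=50.9001 cont=50.5663 V=50.9001[EX]; j=1 S=118.4329 intr=11.5971 cont=22.5650 V=22.5650[hold]; j=2 S=177.2574 intr=0.0000 cont=4.8037 V=4.8037[hold]; j=3 S=265.2994 intr=0.0000 cont=0.0000 V=0.0000[hold]  S*(3)=79.1299
k=2: j=0 S=96.8069 intr=33.2231 cont=37.2470 V=37.2470[hold]; j=1 S=144.8900 intr=0.0000 cont=14.0855 V=14.0855[hold]; j=2 S=216.8554 intr=0.0000 cont=2.5213 V=2.5213[hold]  S*(2)=-
k=1: j=0 S=118.4329 intr=11.5971 cont=26.1235 V=26.1235[hold]; j=1 S=177.2574 intr=0.0000 cont=8.5697 V=8.5697[hold]  S*(1)=-
k=0: j=0 S=144.8900 intr=0.0000 cont=17.7108 V=17.7108[hold]  S*(0)=-

price = 17.7108
boundary = - - - 79.1299 64.6807 79.1299
tree:
17.7108
26.1235 8.5697
37.2470 14.0855 2.5213
50.9001 22.5650 4.8037 0.0000
65.3493 34.8539 9.1523 0.0000 0.0000
77.1601 50.9001 17.4375 0.0000 0.0000 0.0000
86.8142 65.3493 33.2231 0.0000 0.0000 0.0000 0.0000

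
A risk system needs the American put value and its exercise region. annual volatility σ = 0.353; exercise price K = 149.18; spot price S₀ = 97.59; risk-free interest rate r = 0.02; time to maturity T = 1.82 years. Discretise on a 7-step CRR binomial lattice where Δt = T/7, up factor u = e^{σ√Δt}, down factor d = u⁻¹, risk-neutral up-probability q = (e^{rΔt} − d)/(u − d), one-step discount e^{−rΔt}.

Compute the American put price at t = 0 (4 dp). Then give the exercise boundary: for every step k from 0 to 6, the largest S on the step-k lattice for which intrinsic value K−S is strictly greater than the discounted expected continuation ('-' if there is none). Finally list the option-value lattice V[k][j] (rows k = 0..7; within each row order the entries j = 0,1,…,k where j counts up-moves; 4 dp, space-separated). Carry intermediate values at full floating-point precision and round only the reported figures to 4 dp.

params: Δt=0.26000 u=1.19721 d=0.83527 q=0.46953 e^(-rΔt)=0.99481
t_7 payoffs: 121.4973 109.5020 92.3088 67.6656 32.3441 0.0000 0.0000 0.0000
t_6: node(6,0) S=33.1420 payoff=116.0380 vs cont=115.2642 → 116.0380 [stop]  node(6,1) S=47.5030 payoff=101.6770 vs cont=100.9032 → 101.6770 [stop]  node(6,2) S=68.0869 payoff=81.0931 vs cont=80.3194 → 81.0931 [stop]  node(6,3) S=97.5900 payoff=51.5900 vs cont=50.8163 → 51.5900 [stop]  node(6,4) S=139.8773 payoff=9.3027 vs cont=17.0687 → 17.0687 [wait]  node(6,5) S=200.4884 payoff=0.0000 vs cont=0.0000 → 0.0000 [wait]  node(6,6) S=287.3633 payoff=0.0000 vs cont=0.0000 → 0.0000 [wait]  ⇒ S*(6)=97.5900
t_5: node(5,0) S=39.6780 payoff=109.5020 vs cont=108.7282 → 109.5020 [stop]  node(5,1) S=56.8712 payoff=92.3088 vs cont=91.5351 → 92.3088 [stop]  node(5,2) S=81.5144 payoff=67.6656 vs cont=66.8919 → 67.6656 [stop]  node(5,3) S=116.8359 payoff=32.3441 vs cont=35.1978 → 35.1978 [wait]  node(5,4) S=167.4628 payoff=0.0000 vs cont=9.0075 → 9.0075 [wait]  node(5,5) S=240.0271 payoff=0.0000 vs cont=0.0000 → 0.0000 [wait]  ⇒ S*(5)=81.5144
t_4: node(4,0) S=47.5030 payoff=101.6770 vs cont=100.9032 → 101.6770 [stop]  node(4,1) S=68.0869 payoff=81.0931 vs cont=80.3194 → 81.0931 [stop]  node(4,2) S=97.5900 payoff=51.5900 vs cont=52.1492 → 52.1492 [wait]  node(4,3) S=139.8773 payoff=9.3027 vs cont=22.7820 → 22.7820 [wait]  node(4,4) S=200.4884 payoff=0.0000 vs cont=4.7535 → 4.7535 [wait]  ⇒ S*(4)=68.0869
t_3: node(3,0) S=56.8712 payoff=92.3088 vs cont=91.5351 → 92.3088 [stop]  node(3,1) S=81.5144 payoff=67.6656 vs cont=67.1531 → 67.6656 [stop]  node(3,2) S=116.8359 payoff=32.3441 vs cont=38.1616 → 38.1616 [wait]  node(3,3) S=167.4628 payoff=0.0000 vs cont=14.2429 → 14.2429 [wait]  ⇒ S*(3)=81.5144
t_2: node(2,0) S=68.0869 payoff=81.0931 vs cont=80.3194 → 81.0931 [stop]  node(2,1) S=97.5900 payoff=51.5900 vs cont=53.5336 → 53.5336 [wait]  node(2,2) S=139.8773 payoff=9.3027 vs cont=26.7914 → 26.7914 [wait]  ⇒ S*(2)=68.0869
t_1: node(1,0) S=81.5144 payoff=67.6656 vs cont=67.7997 → 67.7997 [wait]  node(1,1) S=116.8359 payoff=32.3441 vs cont=40.7649 → 40.7649 [wait]  ⇒ S*(1)=-
t_0: node(0,0) S=97.5900 payoff=51.5900 vs cont=54.8203 → 54.8203 [wait]  ⇒ S*(0)=-

price = 54.8203
boundary = - - 68.0869 81.5144 68.0869 81.5144 97.5900
tree:
54.8203
67.7997 40.7649
81.0931 53.5336 26.7914
92.3088 67.6656 38.1616 14.2429
101.6770 81.0931 52.1492 22.7820 4.7535
109.5020 92.3088 67.6656 35.1978 9.0075 0.0000
116.0380 101.6770 81.0931 51.5900 17.0687 0.0000 0.0000
121.4973 109.5020 92.3088 67.6656 32.3441 0.0000 0.0000 0.0000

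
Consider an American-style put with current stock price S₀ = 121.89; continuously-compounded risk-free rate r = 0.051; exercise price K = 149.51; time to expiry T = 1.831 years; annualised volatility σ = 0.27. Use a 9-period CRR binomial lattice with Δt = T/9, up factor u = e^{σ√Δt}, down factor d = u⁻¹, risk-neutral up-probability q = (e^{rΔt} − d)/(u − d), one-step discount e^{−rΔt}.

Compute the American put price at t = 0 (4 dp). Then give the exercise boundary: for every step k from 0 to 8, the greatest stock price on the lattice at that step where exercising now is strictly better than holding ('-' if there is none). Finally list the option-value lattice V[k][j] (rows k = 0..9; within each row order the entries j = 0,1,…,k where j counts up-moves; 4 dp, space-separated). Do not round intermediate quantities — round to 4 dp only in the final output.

price = 30.8548
boundary = - 107.9141 95.5408 107.9141 95.5408 107.9141 95.5408 107.9141 121.8900
tree:
30.8548
41.5959 21.2580
53.9692 30.2096 13.1692
64.9239 41.5959 19.9855 6.9484
74.6225 53.9692 29.3758 11.4532 2.8015
83.2091 64.9239 41.5959 18.3410 5.1296 0.6422
90.8111 74.6225 53.9692 28.3040 9.2299 1.3306 0.0000
97.5415 83.2091 64.9239 41.5959 16.2271 2.7569 0.0000 0.0000
103.5002 90.8111 74.6225 53.9692 27.6200 5.7119 0.0000 0.0000 0.0000
108.7756 97.5415 83.2091 64.9239 41.5959 11.8342 0.0000 0.0000 0.0000 0.0000

Δt=0.20344, u=1.12951, d=0.88534, q=0.51231, disc=e^(-rΔt)=0.98968
k=9 terminal: V=max(K-S,0) → 108.7756 97.5415 83.2091 64.9239 41.5959 11.8342 0.0000 0.0000 0.0000 0.0000
k=8: j=0 S=46.0098 intr=103.5002 cont=101.9569 V=103.5002[EX]; j=1 S=58.6989 intr=90.8111 cont=89.2679 V=90.8111[EX]; j=2 S=74.8875 intr=74.6225 cont=73.0793 V=74.6225[EX]; j=3 S=95.5408 intr=53.9692 cont=52.4260 V=53.9692[EX]; j=4 S=121.8900 intr=27.6200 cont=26.0768 V=27.6200[EX]; j=5 S=155.5061 intr=0.0000 cont=5.7119 V=5.7119[hold]; j=6 S=198.3932 intr=0.0000 cont=0.0000 V=0.0000[hold]; j=7 S=253.1082 intr=0.0000 cont=0.0000 V=0.0000[hold]; j=8 S=322.9130 intr=0.0000 cont=0.0000 V=0.0000[hold]  S*(8)=121.8900
k=7: j=0 S=51.9685 intr=97.5415 cont=95.9982 V=97.5415[EX]; j=1 S=66.3009 intr=83.2091 cont=81.6658 V=83.2091[EX]; j=2 S=84.5861 intr=64.9239 cont=63.3807 V=64.9239[EX]; j=3 S=107.9141 intr=41.5959 cont=40.0526 V=41.5959[EX]; j=4 S=137.6758 intr=11.8342 cont=16.2271 V=16.2271[hold]; j=5 S=175.6455 intr=0.0000 cont=2.7569 V=2.7569[hold]; j=6 S=224.0869 intr=0.0000 cont=0.0000 V=0.0000[hold]; j=7 S=285.8880 intr=0.0000 cont=0.0000 V=0.0000[hold]  S*(7)=107.9141
k=6: j=0 S=58.6989 intr=90.8111 cont=89.2679 V=90.8111[EX]; j=1 S=74.8875 intr=74.6225 cont=73.0793 V=74.6225[EX]; j=2 S=95.5408 intr=53.9692 cont=52.4260 V=53.9692[EX]; j=3 S=121.8900 intr=27.6200 cont=28.3040 V=28.3040[hold]; j=4 S=155.5061 intr=0.0000 cont=9.2299 V=9.2299[hold]; j=5 S=198.3932 intr=0.0000 cont=1.3306 V=1.3306[hold]; j=6 S=253.1082 intr=0.0000 cont=0.0000 V=0.0000[hold]  S*(6)=95.5408
k=5: j=0 S=66.3009 intr=83.2091 cont=81.6658 V=83.2091[EX]; j=1 S=84.5861 intr=64.9239 cont=63.3807 V=64.9239[EX]; j=2 S=107.9141 intr=41.5959 cont=40.3994 V=41.5959[EX]; j=3 S=137.6758 intr=11.8342 cont=18.3410 V=18.3410[hold]; j=4 S=175.6455 intr=0.0000 cont=5.1296 V=5.1296[hold]; j=5 S=224.0869 intr=0.0000 cont=0.6422 V=0.6422[hold]  S*(5)=107.9141
k=4: j=0 S=74.8875 intr=74.6225 cont=73.0793 V=74.6225[EX]; j=1 S=95.5408 intr=53.9692 cont=52.4260 V=53.9692[EX]; j=2 S=121.8900 intr=27.6200 cont=29.3758 V=29.3758[hold]; j=3 S=155.5061 intr=0.0000 cont=11.4532 V=11.4532[hold]; j=4 S=198.3932 intr=0.0000 cont=2.8015 V=2.8015[hold]  S*(4)=95.5408
k=3: j=0 S=84.5861 intr=64.9239 cont=63.3807 V=64.9239[EX]; j=1 S=107.9141 intr=41.5959 cont=40.9428 V=41.5959[EX]; j=2 S=137.6758 intr=11.8342 cont=19.9855 V=19.9855[hold]; j=3 S=175.6455 intr=0.0000 cont=6.9484 V=6.9484[hold]  S*(3)=107.9141
k=2: j=0 S=95.5408 intr=53.9692 cont=52.4260 V=53.9692[EX]; j=1 S=121.8900 intr=27.6200 cont=30.2096 V=30.2096[hold]; j=2 S=155.5061 intr=0.0000 cont=13.1692 V=13.1692[hold]  S*(2)=95.5408
k=1: j=0 S=107.9141 intr=41.5959 cont=41.3656 V=41.5959[EX]; j=1 S=137.6758 intr=11.8342 cont=21.2580 V=21.2580[hold]  S*(1)=107.9141
k=0: j=0 S=121.8900 intr=27.6200 cont=30.8548 V=30.8548[hold]  S*(0)=-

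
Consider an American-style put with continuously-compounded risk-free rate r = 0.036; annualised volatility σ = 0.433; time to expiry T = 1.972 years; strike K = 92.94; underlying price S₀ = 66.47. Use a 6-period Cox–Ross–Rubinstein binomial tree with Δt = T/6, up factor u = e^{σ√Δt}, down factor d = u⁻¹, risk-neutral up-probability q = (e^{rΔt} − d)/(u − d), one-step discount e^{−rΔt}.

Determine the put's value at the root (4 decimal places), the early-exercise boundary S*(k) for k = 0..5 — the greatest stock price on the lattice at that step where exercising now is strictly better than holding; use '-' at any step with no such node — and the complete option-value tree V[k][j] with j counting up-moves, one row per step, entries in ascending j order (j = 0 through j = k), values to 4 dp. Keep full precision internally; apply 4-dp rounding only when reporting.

Δt=0.32867  u=1.28176  d=0.78018  q=0.46199  discount=0.98824
step 6 (expiry): payoffs max(K−S,0) = 77.9508 68.3140 52.4815 26.4700 0.0000 0.0000 0.0000
step 5: (k=5,j=0): S=19.2126, (K−S)⁺=73.7274, hold=72.6342 ⇒ V=73.7274 exercise | (k=5,j=1): S=31.5648, (K−S)⁺=61.3752, hold=60.2821 ⇒ V=61.3752 exercise | (k=5,j=2): S=51.8583, (K−S)⁺=41.0817, hold=39.9886 ⇒ V=41.0817 exercise | (k=5,j=3): S=85.1988, (K−S)⁺=7.7412, hold=14.0737 ⇒ V=14.0737 continue | (k=5,j=4): S=139.9745, (K−S)⁺=0.0000, hold=0.0000 ⇒ V=0.0000 continue | (k=5,j=5): S=229.9665, (K−S)⁺=0.0000, hold=0.0000 ⇒ V=0.0000 continue  boundary S*=51.8583
step 4: (k=4,j=0): S=24.6260, (K−S)⁺=68.3140, hold=67.2208 ⇒ V=68.3140 exercise | (k=4,j=1): S=40.4585, (K−S)⁺=52.4815, hold=51.3883 ⇒ V=52.4815 exercise | (k=4,j=2): S=66.4700, (K−S)⁺=26.4700, hold=28.2679 ⇒ V=28.2679 continue | (k=4,j=3): S=109.2047, (K−S)⁺=0.0000, hold=7.4828 ⇒ V=7.4828 continue | (k=4,j=4): S=179.4142, (K−S)⁺=0.0000, hold=0.0000 ⇒ V=0.0000 continue  boundary S*=40.4585
step 3: (k=3,j=0): S=31.5648, (K−S)⁺=61.3752, hold=60.2821 ⇒ V=61.3752 exercise | (k=3,j=1): S=51.8583, (K−S)⁺=41.0817, hold=40.8094 ⇒ V=41.0817 exercise | (k=3,j=2): S=85.1988, (K−S)⁺=7.7412, hold=18.4459 ⇒ V=18.4459 continue | (k=3,j=3): S=139.9745, (K−S)⁺=0.0000, hold=3.9785 ⇒ V=3.9785 continue  boundary S*=51.8583
step 2: (k=2,j=0): S=40.4585, (K−S)⁺=52.4815, hold=51.3883 ⇒ V=52.4815 exercise | (k=2,j=1): S=66.4700, (K−S)⁺=26.4700, hold=30.2641 ⇒ V=30.2641 continue | (k=2,j=2): S=109.2047, (K−S)⁺=0.0000, hold=11.6238 ⇒ V=11.6238 continue  boundary S*=40.4585
step 1: (k=1,j=0): S=51.8583, (K−S)⁺=41.0817, hold=41.7208 ⇒ V=41.7208 continue | (k=1,j=1): S=85.1988, (K−S)⁺=7.7412, hold=21.3978 ⇒ V=21.3978 continue  boundary S*=-
step 0: (k=0,j=0): S=66.4700, (K−S)⁺=26.4700, hold=31.9515 ⇒ V=31.9515 continue  boundary S*=-

price = 31.9515
boundary = - - 40.4585 51.8583 40.4585 51.8583
tree:
31.9515
41.7208 21.3978
52.4815 30.2641 11.6238
61.3752 41.0817 18.4459 3.9785
68.3140 52.4815 28.2679 7.4828 0.0000
73.7274 61.3752 41.0817 14.0737 0.0000 0.0000
77.9508 68.3140 52.4815 26.4700 0.0000 0.0000 0.0000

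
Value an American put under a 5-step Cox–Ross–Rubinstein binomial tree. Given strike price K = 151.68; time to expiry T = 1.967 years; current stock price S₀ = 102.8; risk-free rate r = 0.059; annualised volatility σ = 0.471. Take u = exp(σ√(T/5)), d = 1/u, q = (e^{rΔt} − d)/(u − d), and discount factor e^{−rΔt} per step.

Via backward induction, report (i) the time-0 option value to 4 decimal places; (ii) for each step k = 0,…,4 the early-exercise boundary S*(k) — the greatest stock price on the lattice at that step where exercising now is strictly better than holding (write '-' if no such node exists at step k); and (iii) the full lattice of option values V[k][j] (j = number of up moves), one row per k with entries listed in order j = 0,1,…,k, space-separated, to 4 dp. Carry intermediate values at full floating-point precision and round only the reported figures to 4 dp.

params: Δt=0.39340 u=1.34369 d=0.74422 q=0.46585 e^(-rΔt)=0.97706
t_5 payoffs: 128.2107 109.3063 75.1742 13.5488 0.0000 0.0000
t_4: node(4,0) S=31.5354 payoff=120.1446 vs cont=116.6646 → 120.1446 [stop]  node(4,1) S=56.9371 payoff=94.7429 vs cont=91.2628 → 94.7429 [stop]  node(4,2) S=102.8000 payoff=48.8800 vs cont=45.4000 → 48.8800 [stop]  node(4,3) S=185.6054 payoff=0.0000 vs cont=7.0710 → 7.0710 [wait]  node(4,4) S=335.1105 payoff=0.0000 vs cont=0.0000 → 0.0000 [wait]  ⇒ S*(4)=102.8000
t_3: node(3,0) S=42.3737 payoff=109.3063 vs cont=105.8262 → 109.3063 [stop]  node(3,1) S=76.5058 payoff=75.1742 vs cont=71.6942 → 75.1742 [stop]  node(3,2) S=138.1312 payoff=13.5488 vs cont=28.7287 → 28.7287 [wait]  node(3,3) S=249.3959 payoff=0.0000 vs cont=3.6903 → 3.6903 [wait]  ⇒ S*(3)=76.5058
t_2: node(2,0) S=56.9371 payoff=94.7429 vs cont=91.2628 → 94.7429 [stop]  node(2,1) S=102.8000 payoff=48.8800 vs cont=52.3093 → 52.3093 [wait]  node(2,2) S=185.6054 payoff=0.0000 vs cont=16.6731 → 16.6731 [wait]  ⇒ S*(2)=56.9371
t_1: node(1,0) S=76.5058 payoff=75.1742 vs cont=73.2550 → 75.1742 [stop]  node(1,1) S=138.1312 payoff=13.5488 vs cont=34.8889 → 34.8889 [wait]  ⇒ S*(1)=76.5058
t_0: node(0,0) S=102.8000 payoff=48.8800 vs cont=55.1132 → 55.1132 [wait]  ⇒ S*(0)=-

price = 55.1132
boundary = - 76.5058 56.9371 76.5058 102.8000
tree:
55.1132
75.1742 34.8889
94.7429 52.3093 16.6731
109.3063 75.1742 28.7287 3.6903
120.1446 94.7429 48.8800 7.0710 0.0000
128.2107 109.3063 75.1742 13.5488 0.0000 0.0000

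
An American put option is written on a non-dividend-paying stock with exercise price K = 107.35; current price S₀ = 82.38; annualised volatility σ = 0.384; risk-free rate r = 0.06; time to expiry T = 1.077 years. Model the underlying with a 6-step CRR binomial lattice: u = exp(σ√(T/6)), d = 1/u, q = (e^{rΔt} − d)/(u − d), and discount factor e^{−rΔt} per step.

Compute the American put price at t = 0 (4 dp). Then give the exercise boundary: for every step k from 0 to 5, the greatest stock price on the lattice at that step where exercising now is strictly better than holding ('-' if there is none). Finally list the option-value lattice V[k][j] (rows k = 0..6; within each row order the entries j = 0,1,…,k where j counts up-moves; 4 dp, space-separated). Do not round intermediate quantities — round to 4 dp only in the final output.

price = 27.4149
boundary = - 70.0110 59.4991 70.0110 82.3800 70.0110
tree:
27.4149
37.3390 17.7932
47.8509 26.3470 9.3716
56.7845 37.3390 15.6017 3.1591
64.3767 47.8509 24.9700 6.2929 0.0000
70.8290 56.7845 37.3390 12.5353 0.0000 0.0000
76.3125 64.3767 47.8509 24.9700 0.0000 0.0000 0.0000

Δt=0.17950, u=1.17667, d=0.84985, q=0.49255, disc=e^(-rΔt)=0.98929
k=6 terminal: V=max(K-S,0) → 76.3125 64.3767 47.8509 24.9700 0.0000 0.0000 0.0000
k=5: j=0 S=36.5210 intr=70.8290 cont=69.6790 V=70.8290[EX]; j=1 S=50.5655 intr=56.7845 cont=55.6345 V=56.7845[EX]; j=2 S=70.0110 intr=37.3390 cont=36.1891 V=37.3390[EX]; j=3 S=96.9343 intr=10.4157 cont=12.5353 V=12.5353[hold]; j=4 S=134.2113 intr=0.0000 cont=0.0000 V=0.0000[hold]; j=5 S=185.8235 intr=0.0000 cont=0.0000 V=0.0000[hold]  S*(5)=70.0110
k=4: j=0 S=42.9733 intr=64.3767 cont=63.2268 V=64.3767[EX]; j=1 S=59.4991 intr=47.8509 cont=46.7010 V=47.8509[EX]; j=2 S=82.3800 intr=24.9700 cont=24.8529 V=24.9700[EX]; j=3 S=114.0600 intr=0.0000 cont=6.2929 V=6.2929[hold]; j=4 S=157.9228 intr=0.0000 cont=0.0000 V=0.0000[hold]  S*(4)=82.3800
k=3: j=0 S=50.5655 intr=56.7845 cont=55.6345 V=56.7845[EX]; j=1 S=70.0110 intr=37.3390 cont=36.1891 V=37.3390[EX]; j=2 S=96.9343 intr=10.4157 cont=15.6017 V=15.6017[hold]; j=3 S=134.2113 intr=0.0000 cont=3.1591 V=3.1591[hold]  S*(3)=70.0110
k=2: j=0 S=59.4991 intr=47.8509 cont=46.7010 V=47.8509[EX]; j=1 S=82.3800 intr=24.9700 cont=26.3470 V=26.3470[hold]; j=2 S=114.0600 intr=0.0000 cont=9.3716 V=9.3716[hold]  S*(2)=59.4991
k=1: j=0 S=70.0110 intr=37.3390 cont=36.8601 V=37.3390[EX]; j=1 S=96.9343 intr=10.4157 cont=17.7932 V=17.7932[hold]  S*(1)=70.0110
k=0: j=0 S=82.3800 intr=24.9700 cont=27.4149 V=27.4149[hold]  S*(0)=-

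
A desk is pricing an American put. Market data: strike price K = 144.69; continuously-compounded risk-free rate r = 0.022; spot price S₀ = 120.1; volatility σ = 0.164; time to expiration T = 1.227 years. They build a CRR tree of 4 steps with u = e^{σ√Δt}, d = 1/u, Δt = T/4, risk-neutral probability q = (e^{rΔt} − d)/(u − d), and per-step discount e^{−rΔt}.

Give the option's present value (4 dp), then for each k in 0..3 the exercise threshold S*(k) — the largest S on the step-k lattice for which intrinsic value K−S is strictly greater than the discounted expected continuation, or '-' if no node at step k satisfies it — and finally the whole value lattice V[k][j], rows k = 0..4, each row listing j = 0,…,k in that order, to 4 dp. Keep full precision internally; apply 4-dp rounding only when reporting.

params: Δt=0.30675 u=1.09508 d=0.91317 q=0.51453 e^(-rΔt)=0.99327
t_4 payoffs: 61.1773 44.5407 24.5900 0.6649 0.0000
t_3: node(3,0) S=91.4535 payoff=53.2365 vs cont=52.2634 → 53.2365 [stop]  node(3,1) S=109.6719 payoff=35.0181 vs cont=34.0449 → 35.0181 [stop]  node(3,2) S=131.5196 payoff=13.1704 vs cont=12.1972 → 13.1704 [stop]  node(3,3) S=157.7196 payoff=0.0000 vs cont=0.3206 → 0.3206 [wait]  ⇒ S*(3)=131.5196
t_2: node(2,0) S=100.1493 payoff=44.5407 vs cont=43.5676 → 44.5407 [stop]  node(2,1) S=120.1000 payoff=24.5900 vs cont=23.6168 → 24.5900 [stop]  node(2,2) S=144.0251 payoff=0.6649 vs cont=6.5147 → 6.5147 [wait]  ⇒ S*(2)=120.1000
t_1: node(1,0) S=109.6719 payoff=35.0181 vs cont=34.0449 → 35.0181 [stop]  node(1,1) S=131.5196 payoff=13.1704 vs cont=15.1869 → 15.1869 [wait]  ⇒ S*(1)=109.6719
t_0: node(0,0) S=120.1000 payoff=24.5900 vs cont=24.6474 → 24.6474 [wait]  ⇒ S*(0)=-

price = 24.6474
boundary = - 109.6719 120.1000 131.5196
tree:
24.6474
35.0181 15.1869
44.5407 24.5900 6.5147
53.2365 35.0181 13.1704 0.3206
61.1773 44.5407 24.5900 0.6649 0.0000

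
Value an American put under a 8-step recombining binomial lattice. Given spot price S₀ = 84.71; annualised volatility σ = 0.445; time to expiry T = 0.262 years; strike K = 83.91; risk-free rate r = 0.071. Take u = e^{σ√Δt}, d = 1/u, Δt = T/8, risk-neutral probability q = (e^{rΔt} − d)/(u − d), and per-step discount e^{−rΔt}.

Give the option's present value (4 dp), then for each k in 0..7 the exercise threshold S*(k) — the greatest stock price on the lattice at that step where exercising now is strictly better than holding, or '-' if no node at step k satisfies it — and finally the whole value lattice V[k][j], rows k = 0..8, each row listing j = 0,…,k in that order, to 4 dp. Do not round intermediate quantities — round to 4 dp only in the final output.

price = 6.4657
boundary = - - - - 61.3815 66.5291 72.1084 66.5291
tree:
6.4657
9.3237 3.5724
13.0165 5.5898 1.5255
17.4988 8.4925 2.6467 0.3857
22.5285 12.4357 4.4986 0.7646 0.0000
27.2779 17.3809 7.4354 1.5155 0.0000 0.0000
31.6597 22.5285 11.8016 3.0039 0.0000 0.0000 0.0000
35.7026 27.2779 17.3809 5.9540 0.0000 0.0000 0.0000 0.0000
39.4326 31.6597 22.5285 11.8016 0.0000 0.0000 0.0000 0.0000 0.0000

params: Δt=0.03275 u=1.08386 d=0.92263 q=0.49432 e^(-rΔt)=0.99768
t_8 payoffs: 39.4326 31.6597 22.5285 11.8016 0.0000 0.0000 0.0000 0.0000 0.0000
t_7: node(7,0) S=48.2074 payoff=35.7026 vs cont=35.5077 → 35.7026 [stop]  node(7,1) S=56.6321 payoff=27.2779 vs cont=27.0830 → 27.2779 [stop]  node(7,2) S=66.5291 payoff=17.3809 vs cont=17.1860 → 17.3809 [stop]  node(7,3) S=78.1556 payoff=5.7544 vs cont=5.9540 → 5.9540 [wait]  node(7,4) S=91.8140 payoff=0.0000 vs cont=0.0000 → 0.0000 [wait]  node(7,5) S=107.8594 payoff=0.0000 vs cont=0.0000 → 0.0000 [wait]  node(7,6) S=126.7087 payoff=0.0000 vs cont=0.0000 → 0.0000 [wait]  node(7,7) S=148.8522 payoff=0.0000 vs cont=0.0000 → 0.0000 [wait]  ⇒ S*(7)=66.5291
t_6: node(6,0) S=52.2503 payoff=31.6597 vs cont=31.4649 → 31.6597 [stop]  node(6,1) S=61.3815 payoff=22.5285 vs cont=22.3337 → 22.5285 [stop]  node(6,2) S=72.1084 payoff=11.8016 vs cont=11.7052 → 11.8016 [stop]  node(6,3) S=84.7100 payoff=0.0000 vs cont=3.0039 → 3.0039 [wait]  node(6,4) S=99.5138 payoff=0.0000 vs cont=0.0000 → 0.0000 [wait]  node(6,5) S=116.9048 payoff=0.0000 vs cont=0.0000 → 0.0000 [wait]  node(6,6) S=137.3349 payoff=0.0000 vs cont=0.0000 → 0.0000 [wait]  ⇒ S*(6)=72.1084
t_5: node(5,0) S=56.6321 payoff=27.2779 vs cont=27.0830 → 27.2779 [stop]  node(5,1) S=66.5291 payoff=17.3809 vs cont=17.1860 → 17.3809 [stop]  node(5,2) S=78.1556 payoff=5.7544 vs cont=7.4354 → 7.4354 [wait]  node(5,3) S=91.8140 payoff=0.0000 vs cont=1.5155 → 1.5155 [wait]  node(5,4) S=107.8594 payoff=0.0000 vs cont=0.0000 → 0.0000 [wait]  node(5,5) S=126.7087 payoff=0.0000 vs cont=0.0000 → 0.0000 [wait]  ⇒ S*(5)=66.5291
t_4: node(4,0) S=61.3815 payoff=22.5285 vs cont=22.3337 → 22.5285 [stop]  node(4,1) S=72.1084 payoff=11.8016 vs cont=12.4357 → 12.4357 [wait]  node(4,2) S=84.7100 payoff=0.0000 vs cont=4.4986 → 4.4986 [wait]  node(4,3) S=99.5138 payoff=0.0000 vs cont=0.7646 → 0.7646 [wait]  node(4,4) S=116.9048 payoff=0.0000 vs cont=0.0000 → 0.0000 [wait]  ⇒ S*(4)=61.3815
t_3: node(3,0) S=66.5291 payoff=17.3809 vs cont=17.4988 → 17.4988 [wait]  node(3,1) S=78.1556 payoff=5.7544 vs cont=8.4925 → 8.4925 [wait]  node(3,2) S=91.8140 payoff=0.0000 vs cont=2.6467 → 2.6467 [wait]  node(3,3) S=107.8594 payoff=0.0000 vs cont=0.3857 → 0.3857 [wait]  ⇒ S*(3)=-
t_2: node(2,0) S=72.1084 payoff=11.8016 vs cont=13.0165 → 13.0165 [wait]  node(2,1) S=84.7100 payoff=0.0000 vs cont=5.5898 → 5.5898 [wait]  node(2,2) S=99.5138 payoff=0.0000 vs cont=1.5255 → 1.5255 [wait]  ⇒ S*(2)=-
t_1: node(1,0) S=78.1556 payoff=5.7544 vs cont=9.3237 → 9.3237 [wait]  node(1,1) S=91.8140 payoff=0.0000 vs cont=3.5724 → 3.5724 [wait]  ⇒ S*(1)=-
t_0: node(0,0) S=84.7100 payoff=0.0000 vs cont=6.4657 → 6.4657 [wait]  ⇒ S*(0)=-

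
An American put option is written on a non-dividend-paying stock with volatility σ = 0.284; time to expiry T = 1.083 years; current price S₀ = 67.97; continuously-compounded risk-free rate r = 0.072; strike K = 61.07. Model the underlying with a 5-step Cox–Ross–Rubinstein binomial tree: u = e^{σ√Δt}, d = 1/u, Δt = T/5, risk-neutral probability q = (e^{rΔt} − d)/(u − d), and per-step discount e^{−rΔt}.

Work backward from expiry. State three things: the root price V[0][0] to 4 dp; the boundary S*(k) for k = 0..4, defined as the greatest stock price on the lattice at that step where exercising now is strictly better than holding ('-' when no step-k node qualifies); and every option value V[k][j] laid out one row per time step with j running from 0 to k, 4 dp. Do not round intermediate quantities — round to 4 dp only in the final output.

price = 3.2064
boundary = - - - 45.7203 52.1810
tree:
3.2064
5.6079 1.1407
9.4966 2.2751 0.1537
15.3497 4.5119 0.3296 0.0000
21.0104 8.8890 0.7068 0.0000 0.0000
25.9702 15.3497 1.5155 0.0000 0.0000 0.0000

Δt=0.21660, u=1.14131, d=0.87619, q=0.52629, disc=e^(-rΔt)=0.98453
k=5 terminal: V=max(K-S,0) → 25.9702 15.3497 1.5155 0.0000 0.0000 0.0000
k=4: j=0 S=40.0596 intr=21.0104 cont=20.0654 V=21.0104[EX]; j=1 S=52.1810 intr=8.8890 cont=7.9440 V=8.8890[EX]; j=2 S=67.9700 intr=0.0000 cont=0.7068 V=0.7068[hold]; j=3 S=88.5365 intr=0.0000 cont=0.0000 V=0.0000[hold]; j=4 S=115.3262 intr=0.0000 cont=0.0000 V=0.0000[hold]  S*(4)=52.1810
k=3: j=0 S=45.7203 intr=15.3497 cont=14.4047 V=15.3497[EX]; j=1 S=59.5545 intr=1.5155 cont=4.5119 V=4.5119[hold]; j=2 S=77.5747 intr=0.0000 cont=0.3296 V=0.3296[hold]; j=3 S=101.0474 intr=0.0000 cont=0.0000 V=0.0000[hold]  S*(3)=45.7203
k=2: j=0 S=52.1810 intr=8.8890 cont=9.4966 V=9.4966[hold]; j=1 S=67.9700 intr=0.0000 cont=2.2751 V=2.2751[hold]; j=2 S=88.5365 intr=0.0000 cont=0.1537 V=0.1537[hold]  S*(2)=-
k=1: j=0 S=59.5545 intr=1.5155 cont=5.6079 V=5.6079[hold]; j=1 S=77.5747 intr=0.0000 cont=1.1407 V=1.1407[hold]  S*(1)=-
k=0: j=0 S=67.9700 intr=0.0000 cont=3.2064 V=3.2064[hold]  S*(0)=-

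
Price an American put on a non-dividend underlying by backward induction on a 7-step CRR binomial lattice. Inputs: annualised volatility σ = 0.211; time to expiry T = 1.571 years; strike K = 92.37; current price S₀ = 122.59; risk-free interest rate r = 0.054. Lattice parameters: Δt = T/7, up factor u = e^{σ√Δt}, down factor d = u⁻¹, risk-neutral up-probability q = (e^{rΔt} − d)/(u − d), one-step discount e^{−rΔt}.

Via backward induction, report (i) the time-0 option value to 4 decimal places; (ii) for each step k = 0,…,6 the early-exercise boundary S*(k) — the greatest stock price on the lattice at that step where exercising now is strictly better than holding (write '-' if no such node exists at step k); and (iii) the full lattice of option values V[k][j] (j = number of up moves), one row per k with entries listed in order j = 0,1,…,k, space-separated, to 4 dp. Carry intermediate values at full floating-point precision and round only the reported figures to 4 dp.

price = 1.0422
boundary = - - - - - 74.3699 82.1880
tree:
1.0422
1.9393 0.2890
3.5436 0.5942 0.0312
6.3230 1.2174 0.0681 0.0000
10.9228 2.4836 0.1486 0.0000 0.0000
18.0001 5.0426 0.3241 0.0000 0.0000 0.0000
25.0746 10.1820 0.7069 0.0000 0.0000 0.0000 0.0000
31.4761 18.0001 1.5419 0.0000 0.0000 0.0000 0.0000 0.0000

Δt=0.22443  u=1.10513  d=0.90487  q=0.53592  discount=0.98795
step 7 (expiry): payoffs max(K−S,0) = 31.4761 18.0001 1.5419 0.0000 0.0000 0.0000 0.0000 0.0000
step 6: (k=6,j=0): S=67.2954, (K−S)⁺=25.0746, hold=23.9619 ⇒ V=25.0746 exercise | (k=6,j=1): S=82.1880, (K−S)⁺=10.1820, hold=9.0693 ⇒ V=10.1820 exercise | (k=6,j=2): S=100.3765, (K−S)⁺=0.0000, hold=0.7069 ⇒ V=0.7069 continue | (k=6,j=3): S=122.5900, (K−S)⁺=0.0000, hold=0.0000 ⇒ V=0.0000 continue | (k=6,j=4): S=149.7195, (K−S)⁺=0.0000, hold=0.0000 ⇒ V=0.0000 continue | (k=6,j=5): S=182.8527, (K−S)⁺=0.0000, hold=0.0000 ⇒ V=0.0000 continue | (k=6,j=6): S=223.3185, (K−S)⁺=0.0000, hold=0.0000 ⇒ V=0.0000 continue  boundary S*=82.1880
step 5: (k=5,j=0): S=74.3699, (K−S)⁺=18.0001, hold=16.8874 ⇒ V=18.0001 exercise | (k=5,j=1): S=90.8281, (K−S)⁺=1.5419, hold=5.0426 ⇒ V=5.0426 continue | (k=5,j=2): S=110.9286, (K−S)⁺=0.0000, hold=0.3241 ⇒ V=0.3241 continue | (k=5,j=3): S=135.4773, (K−S)⁺=0.0000, hold=0.0000 ⇒ V=0.0000 continue | (k=5,j=4): S=165.4588, (K−S)⁺=0.0000, hold=0.0000 ⇒ V=0.0000 continue | (k=5,j=5): S=202.0752, (K−S)⁺=0.0000, hold=0.0000 ⇒ V=0.0000 continue  boundary S*=74.3699
step 4: (k=4,j=0): S=82.1880, (K−S)⁺=10.1820, hold=10.9228 ⇒ V=10.9228 continue | (k=4,j=1): S=100.3765, (K−S)⁺=0.0000, hold=2.4836 ⇒ V=2.4836 continue | (k=4,j=2): S=122.5900, (K−S)⁺=0.0000, hold=0.1486 ⇒ V=0.1486 continue | (k=4,j=3): S=149.7195, (K−S)⁺=0.0000, hold=0.0000 ⇒ V=0.0000 continue | (k=4,j=4): S=182.8527, (K−S)⁺=0.0000, hold=0.0000 ⇒ V=0.0000 continue  boundary S*=-
step 3: (k=3,j=0): S=90.8281, (K−S)⁺=1.5419, hold=6.3230 ⇒ V=6.3230 continue | (k=3,j=1): S=110.9286, (K−S)⁺=0.0000, hold=1.2174 ⇒ V=1.2174 continue | (k=3,j=2): S=135.4773, (K−S)⁺=0.0000, hold=0.0681 ⇒ V=0.0681 continue | (k=3,j=3): S=165.4588, (K−S)⁺=0.0000, hold=0.0000 ⇒ V=0.0000 continue  boundary S*=-
step 2: (k=2,j=0): S=100.3765, (K−S)⁺=0.0000, hold=3.5436 ⇒ V=3.5436 continue | (k=2,j=1): S=122.5900, (K−S)⁺=0.0000, hold=0.5942 ⇒ V=0.5942 continue | (k=2,j=2): S=149.7195, (K−S)⁺=0.0000, hold=0.0312 ⇒ V=0.0312 continue  boundary S*=-
step 1: (k=1,j=0): S=110.9286, (K−S)⁺=0.0000, hold=1.9393 ⇒ V=1.9393 continue | (k=1,j=1): S=135.4773, (K−S)⁺=0.0000, hold=0.2890 ⇒ V=0.2890 continue  boundary S*=-
step 0: (k=0,j=0): S=122.5900, (K−S)⁺=0.0000, hold=1.0422 ⇒ V=1.0422 continue  boundary S*=-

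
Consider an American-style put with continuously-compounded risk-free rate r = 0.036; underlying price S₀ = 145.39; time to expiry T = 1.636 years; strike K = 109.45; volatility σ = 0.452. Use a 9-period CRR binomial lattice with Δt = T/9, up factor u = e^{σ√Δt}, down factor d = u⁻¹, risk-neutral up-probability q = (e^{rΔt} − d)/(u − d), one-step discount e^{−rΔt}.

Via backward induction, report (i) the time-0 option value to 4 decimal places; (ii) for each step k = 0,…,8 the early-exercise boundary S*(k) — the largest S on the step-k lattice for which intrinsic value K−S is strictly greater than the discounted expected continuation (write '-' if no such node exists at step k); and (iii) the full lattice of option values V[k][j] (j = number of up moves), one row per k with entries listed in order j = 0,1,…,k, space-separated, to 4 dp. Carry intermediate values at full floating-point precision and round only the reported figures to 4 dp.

params: Δt=0.18178 u=1.21253 d=0.82472 q=0.46890 e^(-rΔt)=0.99348
t_9 payoffs: 83.7880 71.7208 53.9790 27.8945 0.0000 0.0000 0.0000 0.0000 0.0000 0.0000
t_8: node(8,0) S=31.1160 payoff=78.3340 vs cont=77.6201 → 78.3340 [stop]  node(8,1) S=45.7480 payoff=63.7020 vs cont=62.9881 → 63.7020 [stop]  node(8,2) S=67.2604 payoff=42.1896 vs cont=41.4757 → 42.1896 [stop]  node(8,3) S=98.8888 payoff=10.5612 vs cont=14.7181 → 14.7181 [wait]  node(8,4) S=145.3900 payoff=0.0000 vs cont=0.0000 → 0.0000 [wait]  node(8,5) S=213.7579 payoff=0.0000 vs cont=0.0000 → 0.0000 [wait]  node(8,6) S=314.2748 payoff=0.0000 vs cont=0.0000 → 0.0000 [wait]  node(8,7) S=462.0587 payoff=0.0000 vs cont=0.0000 → 0.0000 [wait]  node(8,8) S=679.3361 payoff=0.0000 vs cont=0.0000 → 0.0000 [wait]  ⇒ S*(8)=67.2604
t_7: node(7,0) S=37.7292 payoff=71.7208 vs cont=71.0069 → 71.7208 [stop]  node(7,1) S=55.4710 payoff=53.9790 vs cont=53.2651 → 53.9790 [stop]  node(7,2) S=81.5555 payoff=27.8945 vs cont=29.1171 → 29.1171 [wait]  node(7,3) S=119.9060 payoff=0.0000 vs cont=7.7658 → 7.7658 [wait]  node(7,4) S=176.2903 payoff=0.0000 vs cont=0.0000 → 0.0000 [wait]  node(7,5) S=259.1886 payoff=0.0000 vs cont=0.0000 → 0.0000 [wait]  node(7,6) S=381.0688 payoff=0.0000 vs cont=0.0000 → 0.0000 [wait]  node(7,7) S=560.2617 payoff=0.0000 vs cont=0.0000 → 0.0000 [wait]  ⇒ S*(7)=55.4710
t_6: node(6,0) S=45.7480 payoff=63.7020 vs cont=62.9881 → 63.7020 [stop]  node(6,1) S=67.2604 payoff=42.1896 vs cont=42.0452 → 42.1896 [stop]  node(6,2) S=98.8888 payoff=10.5612 vs cont=18.9809 → 18.9809 [wait]  node(6,3) S=145.3900 payoff=0.0000 vs cont=4.0975 → 4.0975 [wait]  node(6,4) S=213.7579 payoff=0.0000 vs cont=0.0000 → 0.0000 [wait]  node(6,5) S=314.2748 payoff=0.0000 vs cont=0.0000 → 0.0000 [wait]  node(6,6) S=462.0587 payoff=0.0000 vs cont=0.0000 → 0.0000 [wait]  ⇒ S*(6)=67.2604
t_5: node(5,0) S=55.4710 payoff=53.9790 vs cont=53.2651 → 53.9790 [stop]  node(5,1) S=81.5555 payoff=27.8945 vs cont=31.1028 → 31.1028 [wait]  node(5,2) S=119.9060 payoff=0.0000 vs cont=11.9238 → 11.9238 [wait]  node(5,3) S=176.2903 payoff=0.0000 vs cont=2.1620 → 2.1620 [wait]  node(5,4) S=259.1886 payoff=0.0000 vs cont=0.0000 → 0.0000 [wait]  node(5,5) S=381.0688 payoff=0.0000 vs cont=0.0000 → 0.0000 [wait]  ⇒ S*(5)=55.4710
t_4: node(4,0) S=67.2604 payoff=42.1896 vs cont=42.9703 → 42.9703 [wait]  node(4,1) S=98.8888 payoff=10.5612 vs cont=21.9656 → 21.9656 [wait]  node(4,2) S=145.3900 payoff=0.0000 vs cont=7.2986 → 7.2986 [wait]  node(4,3) S=213.7579 payoff=0.0000 vs cont=1.1407 → 1.1407 [wait]  node(4,4) S=314.2748 payoff=0.0000 vs cont=0.0000 → 0.0000 [wait]  ⇒ S*(4)=-
t_3: node(3,0) S=81.5555 payoff=27.8945 vs cont=32.9051 → 32.9051 [wait]  node(3,1) S=119.9060 payoff=0.0000 vs cont=14.9898 → 14.9898 [wait]  node(3,2) S=176.2903 payoff=0.0000 vs cont=4.3824 → 4.3824 [wait]  node(3,3) S=259.1886 payoff=0.0000 vs cont=0.6019 → 0.6019 [wait]  ⇒ S*(3)=-
t_2: node(2,0) S=98.8888 payoff=10.5612 vs cont=24.3448 → 24.3448 [wait]  node(2,1) S=145.3900 payoff=0.0000 vs cont=9.9506 → 9.9506 [wait]  node(2,2) S=213.7579 payoff=0.0000 vs cont=2.5927 → 2.5927 [wait]  ⇒ S*(2)=-
t_1: node(1,0) S=119.9060 payoff=0.0000 vs cont=17.4806 → 17.4806 [wait]  node(1,1) S=176.2903 payoff=0.0000 vs cont=6.4581 → 6.4581 [wait]  ⇒ S*(1)=-
t_0: node(0,0) S=145.3900 payoff=0.0000 vs cont=12.2318 → 12.2318 [wait]  ⇒ S*(0)=-

price = 12.2318
boundary = - - - - - 55.4710 67.2604 55.4710 67.2604
tree:
12.2318
17.4806 6.4581
24.3448 9.9506 2.5927
32.9051 14.9898 4.3824 0.6019
42.9703 21.9656 7.2986 1.1407 0.0000
53.9790 31.1028 11.9238 2.1620 0.0000 0.0000
63.7020 42.1896 18.9809 4.0975 0.0000 0.0000 0.0000
71.7208 53.9790 29.1171 7.7658 0.0000 0.0000 0.0000 0.0000
78.3340 63.7020 42.1896 14.7181 0.0000 0.0000 0.0000 0.0000 0.0000
83.7880 71.7208 53.9790 27.8945 0.0000 0.0000 0.0000 0.0000 0.0000 0.0000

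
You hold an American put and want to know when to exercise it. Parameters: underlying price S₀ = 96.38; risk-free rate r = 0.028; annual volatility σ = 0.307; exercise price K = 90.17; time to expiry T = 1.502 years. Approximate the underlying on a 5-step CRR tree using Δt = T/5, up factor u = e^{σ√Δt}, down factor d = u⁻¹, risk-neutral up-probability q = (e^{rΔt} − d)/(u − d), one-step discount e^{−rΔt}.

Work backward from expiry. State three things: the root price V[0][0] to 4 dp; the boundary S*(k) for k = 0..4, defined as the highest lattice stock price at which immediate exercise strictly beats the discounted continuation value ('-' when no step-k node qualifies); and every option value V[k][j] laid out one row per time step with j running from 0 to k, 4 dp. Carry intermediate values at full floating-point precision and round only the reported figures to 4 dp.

params: Δt=0.30040 u=1.18325 d=0.84513 q=0.48301 e^(-rΔt)=0.99162
t_5 payoffs: 48.6164 31.9918 8.7162 0.0000 0.0000 0.0000
t_4: node(4,0) S=49.1682 payoff=41.0018 vs cont=40.2465 → 41.0018 [stop]  node(4,1) S=68.8392 payoff=21.3308 vs cont=20.5756 → 21.3308 [stop]  node(4,2) S=96.3800 payoff=0.0000 vs cont=4.4684 → 4.4684 [wait]  node(4,3) S=134.9392 payoff=0.0000 vs cont=0.0000 → 0.0000 [wait]  node(4,4) S=188.9250 payoff=0.0000 vs cont=0.0000 → 0.0000 [wait]  ⇒ S*(4)=68.8392
t_3: node(3,0) S=58.1782 payoff=31.9918 vs cont=31.2366 → 31.9918 [stop]  node(3,1) S=81.4538 payoff=8.7162 vs cont=13.0756 → 13.0756 [wait]  node(3,2) S=114.0414 payoff=0.0000 vs cont=2.2908 → 2.2908 [wait]  node(3,3) S=159.6665 payoff=0.0000 vs cont=0.0000 → 0.0000 [wait]  ⇒ S*(3)=58.1782
t_2: node(2,0) S=68.8392 payoff=21.3308 vs cont=22.6636 → 22.6636 [wait]  node(2,1) S=96.3800 payoff=0.0000 vs cont=7.8005 → 7.8005 [wait]  node(2,2) S=134.9392 payoff=0.0000 vs cont=1.1744 → 1.1744 [wait]  ⇒ S*(2)=-
t_1: node(1,0) S=81.4538 payoff=8.7162 vs cont=15.3548 → 15.3548 [wait]  node(1,1) S=114.0414 payoff=0.0000 vs cont=4.5614 → 4.5614 [wait]  ⇒ S*(1)=-
t_0: node(0,0) S=96.3800 payoff=0.0000 vs cont=10.0565 → 10.0565 [wait]  ⇒ S*(0)=-

price = 10.0565
boundary = - - - 58.1782 68.8392
tree:
10.0565
15.3548 4.5614
22.6636 7.8005 1.1744
31.9918 13.0756 2.2908 0.0000
41.0018 21.3308 4.4684 0.0000 0.0000
48.6164 31.9918 8.7162 0.0000 0.0000 0.0000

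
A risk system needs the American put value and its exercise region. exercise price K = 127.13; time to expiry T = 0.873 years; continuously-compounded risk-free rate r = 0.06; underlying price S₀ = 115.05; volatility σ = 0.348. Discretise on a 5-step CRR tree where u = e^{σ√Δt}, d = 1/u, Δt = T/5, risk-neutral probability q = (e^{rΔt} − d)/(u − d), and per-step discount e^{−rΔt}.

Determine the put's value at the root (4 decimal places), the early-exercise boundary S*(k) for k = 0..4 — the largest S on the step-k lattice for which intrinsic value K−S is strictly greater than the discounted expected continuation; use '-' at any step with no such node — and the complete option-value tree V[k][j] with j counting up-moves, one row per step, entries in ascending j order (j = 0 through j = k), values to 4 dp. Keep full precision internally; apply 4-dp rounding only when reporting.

price = 19.2358
boundary = - - 86.0168 99.4798 86.0168
tree:
19.2358
28.7772 10.0920
41.1132 17.0374 3.3535
52.7543 27.6502 6.7748 0.0000
62.8199 41.1132 13.6867 0.0000 0.0000
71.5232 52.7543 27.6502 0.0000 0.0000 0.0000

Δt=0.17460  u=1.15652  d=0.86467  q=0.49979  discount=0.98958
step 5 (expiry): payoffs max(K−S,0) = 71.5232 52.7543 27.6502 0.0000 0.0000 0.0000
step 4: (k=4,j=0): S=64.3101, (K−S)⁺=62.8199, hold=61.4950 ⇒ V=62.8199 exercise | (k=4,j=1): S=86.0168, (K−S)⁺=41.1132, hold=39.7884 ⇒ V=41.1132 exercise | (k=4,j=2): S=115.0500, (K−S)⁺=12.0800, hold=13.6867 ⇒ V=13.6867 continue | (k=4,j=3): S=153.8828, (K−S)⁺=0.0000, hold=0.0000 ⇒ V=0.0000 continue | (k=4,j=4): S=205.8229, (K−S)⁺=0.0000, hold=0.0000 ⇒ V=0.0000 continue  boundary S*=86.0168
step 3: (k=3,j=0): S=74.3757, (K−S)⁺=52.7543, hold=51.4294 ⇒ V=52.7543 exercise | (k=3,j=1): S=99.4798, (K−S)⁺=27.6502, hold=27.1200 ⇒ V=27.6502 exercise | (k=3,j=2): S=133.0572, (K−S)⁺=0.0000, hold=6.7748 ⇒ V=6.7748 continue | (k=3,j=3): S=177.9680, (K−S)⁺=0.0000, hold=0.0000 ⇒ V=0.0000 continue  boundary S*=99.4798
step 2: (k=2,j=0): S=86.0168, (K−S)⁺=41.1132, hold=39.7884 ⇒ V=41.1132 exercise | (k=2,j=1): S=115.0500, (K−S)⁺=12.0800, hold=17.0374 ⇒ V=17.0374 continue | (k=2,j=2): S=153.8828, (K−S)⁺=0.0000, hold=3.3535 ⇒ V=3.3535 continue  boundary S*=86.0168
step 1: (k=1,j=0): S=99.4798, (K−S)⁺=27.6502, hold=28.7772 ⇒ V=28.7772 continue | (k=1,j=1): S=133.0572, (K−S)⁺=0.0000, hold=10.0920 ⇒ V=10.0920 continue  boundary S*=-
step 0: (k=0,j=0): S=115.0500, (K−S)⁺=12.0800, hold=19.2358 ⇒ V=19.2358 continue  boundary S*=-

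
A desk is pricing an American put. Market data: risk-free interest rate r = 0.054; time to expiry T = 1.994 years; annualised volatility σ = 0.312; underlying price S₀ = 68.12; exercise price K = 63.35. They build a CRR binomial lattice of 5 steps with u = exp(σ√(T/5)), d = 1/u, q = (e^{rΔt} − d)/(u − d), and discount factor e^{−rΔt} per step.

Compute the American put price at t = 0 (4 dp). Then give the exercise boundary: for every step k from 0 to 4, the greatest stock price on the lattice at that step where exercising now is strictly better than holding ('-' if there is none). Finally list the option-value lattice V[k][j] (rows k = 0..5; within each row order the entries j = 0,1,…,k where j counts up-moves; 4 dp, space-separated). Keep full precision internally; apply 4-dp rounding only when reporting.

price = 7.0600
boundary = - - - 37.7196 45.9343
tree:
7.0600
11.3047 3.2163
17.4453 5.7912 0.8387
25.6304 10.1984 1.7341 0.0000
32.3759 17.4157 3.5851 0.0000 0.0000
37.9151 25.6304 7.4122 0.0000 0.0000 0.0000

Δt=0.39880  u=1.21778  d=0.82117  q=0.50579  discount=0.97870
step 5 (expiry): payoffs max(K−S,0) = 37.9151 25.6304 7.4122 0.0000 0.0000 0.0000
step 4: (k=4,j=0): S=30.9741, (K−S)⁺=32.3759, hold=31.0262 ⇒ V=32.3759 exercise | (k=4,j=1): S=45.9343, (K−S)⁺=17.4157, hold=16.0661 ⇒ V=17.4157 exercise | (k=4,j=2): S=68.1200, (K−S)⁺=0.0000, hold=3.5851 ⇒ V=3.5851 continue | (k=4,j=3): S=101.0212, (K−S)⁺=0.0000, hold=0.0000 ⇒ V=0.0000 continue | (k=4,j=4): S=149.8134, (K−S)⁺=0.0000, hold=0.0000 ⇒ V=0.0000 continue  boundary S*=45.9343
step 3: (k=3,j=0): S=37.7196, (K−S)⁺=25.6304, hold=24.2807 ⇒ V=25.6304 exercise | (k=3,j=1): S=55.9378, (K−S)⁺=7.4122, hold=10.1984 ⇒ V=10.1984 continue | (k=3,j=2): S=82.9552, (K−S)⁺=0.0000, hold=1.7341 ⇒ V=1.7341 continue | (k=3,j=3): S=123.0217, (K−S)⁺=0.0000, hold=0.0000 ⇒ V=0.0000 continue  boundary S*=37.7196
step 2: (k=2,j=0): S=45.9343, (K−S)⁺=17.4157, hold=17.4453 ⇒ V=17.4453 continue | (k=2,j=1): S=68.1200, (K−S)⁺=0.0000, hold=5.7912 ⇒ V=5.7912 continue | (k=2,j=2): S=101.0212, (K−S)⁺=0.0000, hold=0.8387 ⇒ V=0.8387 continue  boundary S*=-
step 1: (k=1,j=0): S=55.9378, (K−S)⁺=7.4122, hold=11.3047 ⇒ V=11.3047 continue | (k=1,j=1): S=82.9552, (K−S)⁺=0.0000, hold=3.2163 ⇒ V=3.2163 continue  boundary S*=-
step 0: (k=0,j=0): S=68.1200, (K−S)⁺=0.0000, hold=7.0600 ⇒ V=7.0600 continue  boundary S*=-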